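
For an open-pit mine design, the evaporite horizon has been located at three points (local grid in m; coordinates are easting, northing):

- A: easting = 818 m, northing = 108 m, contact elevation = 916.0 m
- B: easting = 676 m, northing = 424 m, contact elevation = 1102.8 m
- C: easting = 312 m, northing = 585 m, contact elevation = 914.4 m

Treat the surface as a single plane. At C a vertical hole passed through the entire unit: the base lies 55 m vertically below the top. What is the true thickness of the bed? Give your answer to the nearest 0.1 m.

Two edge vectors: A→B = (-142, 316, 186.8), A→C = (-506, 477, -1.6).
Normal n = (A→B) × (A→C) = (-89609.2, -94748, 92162).
So ∂z/∂easting = −n_x/n_z = 0.97230 and ∂z/∂northing = −n_y/n_z = 1.02806.
|∇z| = √(a²+b²) = 1.41502, so dip δ = arctan(1.41502) = 54.75°.
True thickness = vertical thickness × cos δ = 55 × cos 54.75° = 31.7 m.

31.7 m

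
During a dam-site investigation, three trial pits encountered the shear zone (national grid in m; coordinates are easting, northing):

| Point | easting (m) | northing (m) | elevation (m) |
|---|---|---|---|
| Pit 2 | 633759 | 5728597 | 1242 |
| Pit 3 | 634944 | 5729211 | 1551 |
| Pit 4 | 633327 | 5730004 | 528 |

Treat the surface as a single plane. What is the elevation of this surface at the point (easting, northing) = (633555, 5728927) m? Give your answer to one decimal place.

Two edge vectors: Pit 2→Pit 3 = (1185, 614, 309), Pit 2→Pit 4 = (-432, 1407, -714).
Normal n = (Pit 2→Pit 3) × (Pit 2→Pit 4) = (-873159, 712602, 1932543).
So ∂z/∂easting = −n_x/n_z = 0.451818666 and ∂z/∂northing = −n_y/n_z = −0.368737979.
Intercept c from Pit 2: 1242 − 286344.15 + 2112351.28 = 1827249.13.
At (633555, 5728927): z = 286252.0 − 2112473.0 + 1827249.13 = 1028.1 m.

1028.1 m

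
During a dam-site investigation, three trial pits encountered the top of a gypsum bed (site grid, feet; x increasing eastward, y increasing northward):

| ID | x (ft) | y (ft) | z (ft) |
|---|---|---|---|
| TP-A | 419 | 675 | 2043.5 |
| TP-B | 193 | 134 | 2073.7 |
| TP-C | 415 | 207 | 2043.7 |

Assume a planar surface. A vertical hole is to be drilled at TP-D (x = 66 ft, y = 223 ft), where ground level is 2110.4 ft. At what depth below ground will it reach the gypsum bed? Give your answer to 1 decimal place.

19.4 ft

Let the plane be z = a·x + b·y + c.
TP-B−TP-A: −226a − 541b = 30.2;  TP-C−TP-A: −4a − 468b = 0.2.
Solving gives a = −0.13538, b = 0.00073.
Then c = 2043.5 − a·419 − b·675 = 2099.73.
At (66, 223): z_contact = −8.93 + 0.16 + 2099.73 = 2090.96 ft.
Depth below ground = 2110.4 − 2090.96 = 19.4 ft.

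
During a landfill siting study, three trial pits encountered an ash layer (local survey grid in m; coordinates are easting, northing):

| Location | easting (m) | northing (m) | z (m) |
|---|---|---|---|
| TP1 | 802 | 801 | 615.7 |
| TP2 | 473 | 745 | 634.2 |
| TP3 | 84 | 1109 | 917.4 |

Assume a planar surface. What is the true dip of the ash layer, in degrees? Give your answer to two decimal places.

Two edge vectors: TP1→TP2 = (-329, -56, 18.5), TP1→TP3 = (-718, 308, 301.7).
Normal n = (TP1→TP2) × (TP1→TP3) = (-22593.2, 85976.3, -141540).
So ∂z/∂easting = −n_x/n_z = −0.15962 and ∂z/∂northing = −n_y/n_z = 0.60743.
Gradient magnitude |∇z| = √(a² + b²) = √(0.02548 + 0.36898) = 0.62806.
True dip = arctan(0.62806) = 32.13°, dipping toward SSE (azimuth ≈ 165°).

32.13°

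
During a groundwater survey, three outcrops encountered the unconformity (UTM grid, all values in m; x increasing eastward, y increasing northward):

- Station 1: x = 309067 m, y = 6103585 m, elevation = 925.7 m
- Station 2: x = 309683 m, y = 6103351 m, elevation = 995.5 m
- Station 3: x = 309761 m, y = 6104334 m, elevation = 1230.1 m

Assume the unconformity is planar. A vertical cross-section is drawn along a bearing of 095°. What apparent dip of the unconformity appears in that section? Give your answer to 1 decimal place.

Let the plane be z = a·x + b·y + c.
Station 2−Station 1: 616a − 234b = 69.8;  Station 3−Station 1: 694a + 749b = 304.4.
Solving gives a = 0.19800, b = 0.22295.
Unit vector along 095° is (sin 95°, cos 95°) = (0.9962, -0.0872).
Slope in that direction = a·(0.9962) + b·(-0.0872) = 0.17782.
Apparent dip = arctan|0.17782| = 10.1° (true dip is 16.6°, so apparent ≤ true as expected).

10.1°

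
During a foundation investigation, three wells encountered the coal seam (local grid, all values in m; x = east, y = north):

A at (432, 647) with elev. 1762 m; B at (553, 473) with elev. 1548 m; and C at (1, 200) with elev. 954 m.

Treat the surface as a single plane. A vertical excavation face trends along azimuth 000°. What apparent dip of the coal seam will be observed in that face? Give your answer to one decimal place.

Let the plane be z = a·x + b·y + c.
B−A: 121a − 174b = −214;  C−A: −431a − 447b = −808.
Solving gives a = 0.34811, b = 1.47196.
Unit vector along 000° is (sin 0°, cos 0°) = (0.0000, 1.0000).
Slope in that direction = a·(0.0000) + b·(1.0000) = 1.47196.
Apparent dip = arctan|1.47196| = 55.8° (true dip is 56.5°, so apparent ≤ true as expected).

55.8°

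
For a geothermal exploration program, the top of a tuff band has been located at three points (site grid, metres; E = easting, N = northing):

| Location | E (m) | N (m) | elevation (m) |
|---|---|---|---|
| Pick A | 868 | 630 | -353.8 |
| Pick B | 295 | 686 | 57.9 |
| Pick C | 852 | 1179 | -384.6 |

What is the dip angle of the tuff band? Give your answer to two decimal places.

Two edge vectors: Pick A→Pick B = (-573, 56, 411.7), Pick A→Pick C = (-16, 549, -30.8).
Normal n = (Pick A→Pick B) × (Pick A→Pick C) = (-227748.1, -24235.6, -313681).
So ∂z/∂E = −n_x/n_z = −0.72605 and ∂z/∂N = −n_y/n_z = −0.07726.
Gradient magnitude |∇z| = √(a² + b²) = √(0.52715 + 0.00597) = 0.73015.
True dip = arctan(0.73015) = 36.14°, dipping toward E (azimuth ≈ 084°).

36.14°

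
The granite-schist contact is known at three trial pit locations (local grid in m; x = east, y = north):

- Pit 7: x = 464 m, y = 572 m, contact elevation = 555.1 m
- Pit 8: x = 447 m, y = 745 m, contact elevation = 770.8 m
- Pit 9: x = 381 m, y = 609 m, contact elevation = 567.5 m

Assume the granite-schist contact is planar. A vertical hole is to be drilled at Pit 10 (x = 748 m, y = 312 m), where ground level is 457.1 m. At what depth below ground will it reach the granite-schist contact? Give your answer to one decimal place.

116.3 m

Let the plane be z = a·x + b·y + c.
Pit 8−Pit 7: −17a + 173b = 215.7;  Pit 9−Pit 7: −83a + 37b = 12.4.
Solving gives a = 0.42503, b = 1.28859.
Then c = 555.1 − a·464 − b·572 = −379.19.
At (748, 312): z_contact = 317.92 + 402.04 − 379.19 = 340.78 m.
Depth below ground = 457.1 − 340.78 = 116.3 m.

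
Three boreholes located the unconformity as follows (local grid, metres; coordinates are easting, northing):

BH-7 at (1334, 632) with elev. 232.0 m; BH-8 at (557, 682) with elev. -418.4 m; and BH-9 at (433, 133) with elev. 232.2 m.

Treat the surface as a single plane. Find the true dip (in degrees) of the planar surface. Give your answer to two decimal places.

57.14°

Let the plane be z = a·easting + b·northing + c.
BH-8−BH-7: −777a + 50b = −650.4;  BH-9−BH-7: −901a − 499b = 0.2.
Solving gives a = 0.74991, b = −1.35444.
Gradient magnitude |∇z| = √(a² + b²) = √(0.56236 + 1.83451) = 1.54818.
True dip = arctan(1.54818) = 57.14°, dipping toward NNW (azimuth ≈ 331°).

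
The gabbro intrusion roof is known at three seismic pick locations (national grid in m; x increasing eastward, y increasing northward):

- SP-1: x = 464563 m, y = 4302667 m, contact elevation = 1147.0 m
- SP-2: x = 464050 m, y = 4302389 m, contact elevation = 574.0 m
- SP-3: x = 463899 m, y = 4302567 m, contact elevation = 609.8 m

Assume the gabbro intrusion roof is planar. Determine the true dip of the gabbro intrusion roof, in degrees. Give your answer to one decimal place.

46.3°

Let the plane be z = a·x + b·y + c.
SP-2−SP-1: −513a − 278b = −573;  SP-3−SP-1: −664a − 100b = −537.2.
Solving gives a = 0.69053, b = 0.78691.
Gradient magnitude |∇z| = √(a² + b²) = √(0.47683 + 0.61922) = 1.04692.
True dip = arctan(1.04692) = 46.3°, dipping toward SW (azimuth ≈ 221°).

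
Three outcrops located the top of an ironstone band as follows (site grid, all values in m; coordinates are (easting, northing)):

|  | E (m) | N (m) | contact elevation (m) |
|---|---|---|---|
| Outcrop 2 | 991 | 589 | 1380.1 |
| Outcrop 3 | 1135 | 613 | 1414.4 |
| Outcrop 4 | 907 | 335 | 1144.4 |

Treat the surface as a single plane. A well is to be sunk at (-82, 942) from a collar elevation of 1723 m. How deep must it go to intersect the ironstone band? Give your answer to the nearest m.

Two edge vectors: Outcrop 2→Outcrop 3 = (144, 24, 34.3), Outcrop 2→Outcrop 4 = (-84, -254, -235.7).
Normal n = (Outcrop 2→Outcrop 3) × (Outcrop 2→Outcrop 4) = (3055.4, 31059.6, -34560).
So ∂z/∂E = −n_x/n_z = 0.08841 and ∂z/∂N = −n_y/n_z = 0.89872.
Intercept c from Outcrop 2: 1380.1 − 87.61 − 529.34 = 763.14.
At (-82, 942): z_contact = −7.2 + 846.6 + 763.14 = 1602.5 m.
Depth below ground = 1723 − 1602.5 = 121 m.

121 m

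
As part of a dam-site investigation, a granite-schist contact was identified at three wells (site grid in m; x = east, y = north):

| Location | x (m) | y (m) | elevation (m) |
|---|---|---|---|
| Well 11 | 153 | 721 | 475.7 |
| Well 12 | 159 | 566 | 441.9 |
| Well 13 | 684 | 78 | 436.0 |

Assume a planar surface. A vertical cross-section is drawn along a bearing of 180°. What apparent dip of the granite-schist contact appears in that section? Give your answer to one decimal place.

12.7°

Let the plane be z = a·x + b·y + c.
Well 12−Well 11: 6a − 155b = −33.8;  Well 13−Well 11: 531a − 643b = −39.7.
Solving gives a = 0.19860, b = 0.22575.
Unit vector along 180° is (sin 180°, cos 180°) = (0.0000, -1.0000).
Slope in that direction = a·(0.0000) + b·(-1.0000) = −0.22575.
Apparent dip = arctan|0.22575| = 12.7° (true dip is 16.7°, so apparent ≤ true as expected).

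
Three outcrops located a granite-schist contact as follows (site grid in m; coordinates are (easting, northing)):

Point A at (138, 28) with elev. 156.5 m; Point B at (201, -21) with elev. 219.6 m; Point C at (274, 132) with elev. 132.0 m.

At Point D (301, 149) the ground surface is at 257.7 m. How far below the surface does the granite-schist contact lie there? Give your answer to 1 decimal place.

127.8 m

Let the plane be z = a·E + b·N + c.
Point B−Point A: 63a − 49b = 63.1;  Point C−Point A: 136a + 104b = −24.5.
Solving gives a = 0.40571, b = −0.76612.
Then c = 156.5 − a·138 − b·28 = 121.96.
At (301, 149): z_contact = 122.12 − 114.15 + 121.96 = 129.93 m.
Depth below ground = 257.7 − 129.93 = 127.8 m.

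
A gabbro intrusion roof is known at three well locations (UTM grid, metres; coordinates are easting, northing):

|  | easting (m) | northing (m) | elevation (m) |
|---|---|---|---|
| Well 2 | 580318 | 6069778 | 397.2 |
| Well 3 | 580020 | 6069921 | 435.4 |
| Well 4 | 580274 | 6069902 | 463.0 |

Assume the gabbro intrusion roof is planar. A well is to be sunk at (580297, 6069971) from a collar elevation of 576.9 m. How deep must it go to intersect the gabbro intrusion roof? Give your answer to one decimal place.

70.0 m

Let the plane be z = a·easting + b·northing + c.
Well 3−Well 2: −298a + 143b = 38.2;  Well 4−Well 2: −44a + 124b = 65.8.
Solving gives a = 0.152400522, b = 0.584722766.
Then c = 397.2 − a·580318 − b·6069778 = −3637180.95.
At (580297, 6069971): z_contact = 88437.57 + 3549250.23 − 3637180.95 = 506.85 m.
Depth below ground = 576.9 − 506.85 = 70.0 m.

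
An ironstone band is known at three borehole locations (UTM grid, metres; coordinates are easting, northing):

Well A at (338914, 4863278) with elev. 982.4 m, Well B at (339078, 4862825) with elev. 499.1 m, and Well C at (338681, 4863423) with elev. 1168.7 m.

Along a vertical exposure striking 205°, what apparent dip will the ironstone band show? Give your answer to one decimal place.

Two edge vectors: Well A→Well B = (164, -453, -483.3), Well A→Well C = (-233, 145, 186.3).
Normal n = (Well A→Well B) × (Well A→Well C) = (-14315.4, 82055.7, -81769).
So ∂z/∂easting = −n_x/n_z = −0.17507 and ∂z/∂northing = −n_y/n_z = 1.00351.
Unit vector along 205° is (sin 205°, cos 205°) = (-0.4226, -0.9063).
Slope in that direction = a·(-0.4226) + b·(-0.9063) = −0.83550.
Apparent dip = arctan|0.83550| = 39.9° (true dip is 45.5°, so apparent ≤ true as expected).

39.9°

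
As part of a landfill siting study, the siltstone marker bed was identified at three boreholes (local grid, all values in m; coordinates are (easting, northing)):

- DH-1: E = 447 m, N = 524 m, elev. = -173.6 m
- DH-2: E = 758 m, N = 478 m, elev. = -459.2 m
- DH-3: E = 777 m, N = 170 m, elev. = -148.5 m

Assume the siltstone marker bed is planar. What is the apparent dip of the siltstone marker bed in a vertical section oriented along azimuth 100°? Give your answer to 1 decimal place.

Let the plane be z = a·E + b·N + c.
DH-2−DH-1: 311a − 46b = −285.6;  DH-3−DH-1: 330a − 354b = 25.1.
Solving gives a = −1.07736, b = −1.07523.
Unit vector along 100° is (sin 100°, cos 100°) = (0.9848, -0.1736).
Slope in that direction = a·(0.9848) + b·(-0.1736) = −0.87429.
Apparent dip = arctan|0.87429| = 41.2° (true dip is 56.7°, so apparent ≤ true as expected).

41.2°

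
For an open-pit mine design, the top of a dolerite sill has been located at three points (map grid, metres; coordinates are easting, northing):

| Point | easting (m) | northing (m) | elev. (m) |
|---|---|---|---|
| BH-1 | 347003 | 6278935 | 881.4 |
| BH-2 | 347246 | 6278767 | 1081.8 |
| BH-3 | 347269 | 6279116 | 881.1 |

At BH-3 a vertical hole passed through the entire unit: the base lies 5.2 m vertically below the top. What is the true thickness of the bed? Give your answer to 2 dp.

Two edge vectors: BH-1→BH-2 = (243, -168, 200.4), BH-1→BH-3 = (266, 181, -0.3).
Normal n = (BH-1→BH-2) × (BH-1→BH-3) = (-36222, 53379.3, 88671).
So ∂z/∂easting = −n_x/n_z = 0.40850 and ∂z/∂northing = −n_y/n_z = −0.60199.
|∇z| = √(a²+b²) = 0.72751, so dip δ = arctan(0.72751) = 36.04°.
True thickness = vertical thickness × cos δ = 5.2 × cos 36.04° = 4.20 m.

4.20 m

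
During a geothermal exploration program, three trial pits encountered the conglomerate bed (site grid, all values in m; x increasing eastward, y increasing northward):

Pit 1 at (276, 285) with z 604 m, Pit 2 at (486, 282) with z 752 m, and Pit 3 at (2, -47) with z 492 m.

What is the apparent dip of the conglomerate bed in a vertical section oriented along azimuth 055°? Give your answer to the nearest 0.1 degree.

Let the plane be z = a·x + b·y + c.
Pit 2−Pit 1: 210a − 3b = 148;  Pit 3−Pit 1: −274a − 332b = −112.
Solving gives a = 0.70131, b = −0.24144.
Unit vector along 055° is (sin 55°, cos 55°) = (0.8192, 0.5736).
Slope in that direction = a·(0.8192) + b·(0.5736) = 0.43599.
Apparent dip = arctan|0.43599| = 23.6° (true dip is 36.6°, so apparent ≤ true as expected).

23.6°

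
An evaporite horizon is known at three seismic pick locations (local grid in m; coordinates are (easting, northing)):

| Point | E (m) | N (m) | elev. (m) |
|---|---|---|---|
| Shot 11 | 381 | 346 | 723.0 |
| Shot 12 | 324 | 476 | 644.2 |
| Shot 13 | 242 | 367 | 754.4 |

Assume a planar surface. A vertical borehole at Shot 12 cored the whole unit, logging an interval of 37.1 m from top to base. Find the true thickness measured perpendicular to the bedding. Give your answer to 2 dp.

28.57 m

Two edge vectors: Shot 11→Shot 12 = (-57, 130, -78.8), Shot 11→Shot 13 = (-139, 21, 31.4).
Normal n = (Shot 11→Shot 12) × (Shot 11→Shot 13) = (5736.8, 12743, 16873).
So ∂z/∂E = −n_x/n_z = −0.34000 and ∂z/∂N = −n_y/n_z = −0.75523.
|∇z| = √(a²+b²) = 0.82823, so dip δ = arctan(0.82823) = 39.63°.
True thickness = vertical thickness × cos δ = 37.1 × cos 39.63° = 28.57 m.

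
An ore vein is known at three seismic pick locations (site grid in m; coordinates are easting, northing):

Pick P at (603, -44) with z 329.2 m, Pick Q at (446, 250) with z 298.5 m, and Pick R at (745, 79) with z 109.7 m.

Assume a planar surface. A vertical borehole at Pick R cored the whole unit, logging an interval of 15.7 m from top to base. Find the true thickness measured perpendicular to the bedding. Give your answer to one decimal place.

10.1 m

Two edge vectors: Pick P→Pick Q = (-157, 294, -30.7), Pick P→Pick R = (142, 123, -219.5).
Normal n = (Pick P→Pick Q) × (Pick P→Pick R) = (-60756.9, -38820.9, -61059).
So ∂z/∂easting = −n_x/n_z = −0.99505 and ∂z/∂northing = −n_y/n_z = −0.63579.
|∇z| = √(a²+b²) = 1.18083, so dip δ = arctan(1.18083) = 49.74°.
True thickness = vertical thickness × cos δ = 15.7 × cos 49.74° = 10.1 m.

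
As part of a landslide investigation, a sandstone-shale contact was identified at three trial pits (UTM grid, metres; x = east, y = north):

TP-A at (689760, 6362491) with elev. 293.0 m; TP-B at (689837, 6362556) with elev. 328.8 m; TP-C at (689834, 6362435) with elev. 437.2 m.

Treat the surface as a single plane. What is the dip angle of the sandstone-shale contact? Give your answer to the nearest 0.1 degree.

Two edge vectors: TP-A→TP-B = (77, 65, 35.8), TP-A→TP-C = (74, -56, 144.2).
Normal n = (TP-A→TP-B) × (TP-A→TP-C) = (11377.8, -8454.2, -9122).
So ∂z/∂x = −n_x/n_z = 1.24729 and ∂z/∂y = −n_y/n_z = −0.92679.
Gradient magnitude |∇z| = √(a² + b²) = √(1.55574 + 0.85894) = 1.55392.
True dip = arctan(1.55392) = 57.2°, dipping toward NW (azimuth ≈ 307°).

57.2°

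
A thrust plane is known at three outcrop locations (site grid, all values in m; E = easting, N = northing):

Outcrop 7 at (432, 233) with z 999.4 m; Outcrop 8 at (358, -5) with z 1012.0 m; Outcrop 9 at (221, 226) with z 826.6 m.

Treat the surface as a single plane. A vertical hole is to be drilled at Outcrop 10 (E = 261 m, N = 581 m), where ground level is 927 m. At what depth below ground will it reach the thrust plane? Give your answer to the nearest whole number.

Two edge vectors: Outcrop 7→Outcrop 8 = (-74, -238, 12.6), Outcrop 7→Outcrop 9 = (-211, -7, -172.8).
Normal n = (Outcrop 7→Outcrop 8) × (Outcrop 7→Outcrop 9) = (41214.6, -15445.8, -49700).
So ∂z/∂E = −n_x/n_z = 0.82927 and ∂z/∂N = −n_y/n_z = −0.31078.
Intercept c from Outcrop 7: 999.4 − 358.24 + 72.41 = 713.57.
At (261, 581): z_contact = 216.4 − 180.6 + 713.57 = 749.4 m.
Depth below ground = 927 − 749.4 = 178 m.

178 m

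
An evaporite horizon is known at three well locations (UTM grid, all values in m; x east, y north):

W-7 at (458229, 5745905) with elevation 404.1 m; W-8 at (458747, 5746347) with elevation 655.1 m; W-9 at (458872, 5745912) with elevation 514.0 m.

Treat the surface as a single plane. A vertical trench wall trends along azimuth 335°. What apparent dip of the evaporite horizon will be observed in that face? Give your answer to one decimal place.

14.9°

Two edge vectors: W-7→W-8 = (518, 442, 251), W-7→W-9 = (643, 7, 109.9).
Normal n = (W-7→W-8) × (W-7→W-9) = (46818.8, 104464.8, -280580).
So ∂z/∂x = −n_x/n_z = 0.16686 and ∂z/∂y = −n_y/n_z = 0.37232.
Unit vector along 335° is (sin 335°, cos 335°) = (-0.4226, 0.9063).
Slope in that direction = a·(-0.4226) + b·(0.9063) = 0.26691.
Apparent dip = arctan|0.26691| = 14.9° (true dip is 22.2°, so apparent ≤ true as expected).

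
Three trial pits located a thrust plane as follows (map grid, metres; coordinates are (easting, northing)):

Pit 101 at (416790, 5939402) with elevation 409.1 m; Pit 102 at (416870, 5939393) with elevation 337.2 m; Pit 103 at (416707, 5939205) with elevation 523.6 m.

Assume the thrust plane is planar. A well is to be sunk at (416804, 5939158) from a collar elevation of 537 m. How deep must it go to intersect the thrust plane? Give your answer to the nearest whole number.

Two edge vectors: Pit 101→Pit 102 = (80, -9, -71.9), Pit 101→Pit 103 = (-83, -197, 114.5).
Normal n = (Pit 101→Pit 102) × (Pit 101→Pit 103) = (-15194.8, -3192.3, -16507).
So ∂z/∂E = −n_x/n_z = −0.92050645 and ∂z/∂N = −n_y/n_z = −0.19339068.
Intercept c from Pit 101: 409.1 + 383657.88 + 1148625.01 = 1532691.99.
At (416804, 5939158): z_contact = −383670.8 − 1148577.8 + 1532691.99 = 443.4 m.
Depth below ground = 537 − 443.4 = 94 m.

94 m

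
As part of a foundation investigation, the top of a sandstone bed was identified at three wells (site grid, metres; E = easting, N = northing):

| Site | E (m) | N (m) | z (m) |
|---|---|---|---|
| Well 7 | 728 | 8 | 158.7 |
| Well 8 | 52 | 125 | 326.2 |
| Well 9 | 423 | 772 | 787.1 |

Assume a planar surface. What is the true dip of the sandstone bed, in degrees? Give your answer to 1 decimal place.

38.1°

Two edge vectors: Well 7→Well 8 = (-676, 117, 167.5), Well 7→Well 9 = (-305, 764, 628.4).
Normal n = (Well 7→Well 8) × (Well 7→Well 9) = (-54447.2, 373710.9, -480779).
So ∂z/∂E = −n_x/n_z = −0.11325 and ∂z/∂N = −n_y/n_z = 0.77730.
Gradient magnitude |∇z| = √(a² + b²) = √(0.01283 + 0.60420) = 0.78551.
True dip = arctan(0.78551) = 38.1°, dipping toward S (azimuth ≈ 172°).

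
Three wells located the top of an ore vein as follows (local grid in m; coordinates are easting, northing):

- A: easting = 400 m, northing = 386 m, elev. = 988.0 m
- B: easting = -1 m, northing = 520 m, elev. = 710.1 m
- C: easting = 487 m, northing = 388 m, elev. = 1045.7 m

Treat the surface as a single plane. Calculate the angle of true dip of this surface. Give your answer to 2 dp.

33.84°

Two edge vectors: A→B = (-401, 134, -277.9), A→C = (87, 2, 57.7).
Normal n = (A→B) × (A→C) = (8287.6, -1039.6, -12460).
So ∂z/∂easting = −n_x/n_z = 0.66514 and ∂z/∂northing = −n_y/n_z = −0.08343.
Gradient magnitude |∇z| = √(a² + b²) = √(0.44241 + 0.00696) = 0.67035.
True dip = arctan(0.67035) = 33.84°, dipping toward W (azimuth ≈ 277°).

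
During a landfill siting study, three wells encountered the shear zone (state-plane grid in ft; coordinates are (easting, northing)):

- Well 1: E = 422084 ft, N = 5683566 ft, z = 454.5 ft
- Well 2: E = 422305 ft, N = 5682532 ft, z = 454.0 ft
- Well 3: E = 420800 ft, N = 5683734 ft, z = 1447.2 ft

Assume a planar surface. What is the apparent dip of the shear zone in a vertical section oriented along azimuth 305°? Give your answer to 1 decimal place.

29.0°

Let the plane be z = a·E + b·N + c.
Well 2−Well 1: 221a − 1034b = −0.5;  Well 3−Well 1: −1284a + 168b = 992.7.
Solving gives a = −0.79531, b = −0.16950.
Unit vector along 305° is (sin 305°, cos 305°) = (-0.8192, 0.5736).
Slope in that direction = a·(-0.8192) + b·(0.5736) = 0.55426.
Apparent dip = arctan|0.55426| = 29.0° (true dip is 39.1°, so apparent ≤ true as expected).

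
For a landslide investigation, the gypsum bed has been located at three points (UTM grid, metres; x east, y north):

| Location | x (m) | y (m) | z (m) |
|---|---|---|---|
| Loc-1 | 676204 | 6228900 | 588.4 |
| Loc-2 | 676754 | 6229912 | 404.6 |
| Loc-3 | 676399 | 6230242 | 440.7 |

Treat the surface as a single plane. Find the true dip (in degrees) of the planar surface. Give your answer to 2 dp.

Let the plane be z = a·x + b·y + c.
Loc-2−Loc-1: 550a + 1012b = −183.8;  Loc-3−Loc-1: 195a + 1342b = −147.7.
Solving gives a = −0.17972, b = −0.08394.
Gradient magnitude |∇z| = √(a² + b²) = √(0.03230 + 0.00705) = 0.19836.
True dip = arctan(0.19836) = 11.22°, dipping toward ENE (azimuth ≈ 065°).

11.22°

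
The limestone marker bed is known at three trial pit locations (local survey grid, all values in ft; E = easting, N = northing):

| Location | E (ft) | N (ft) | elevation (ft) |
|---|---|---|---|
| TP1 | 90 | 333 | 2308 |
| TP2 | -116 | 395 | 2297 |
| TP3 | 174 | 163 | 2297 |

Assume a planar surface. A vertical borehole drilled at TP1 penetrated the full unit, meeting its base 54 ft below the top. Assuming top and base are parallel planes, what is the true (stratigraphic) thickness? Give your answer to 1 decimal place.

53.5 ft

Let the plane be z = a·E + b·N + c.
TP2−TP1: −206a + 62b = −11;  TP3−TP1: 84a − 170b = −11.
Solving gives a = 0.08560, b = 0.10700.
|∇z| = √(a²+b²) = 0.13703, so dip δ = arctan(0.13703) = 7.80°.
True thickness = vertical thickness × cos δ = 54 × cos 7.80° = 53.5 ft.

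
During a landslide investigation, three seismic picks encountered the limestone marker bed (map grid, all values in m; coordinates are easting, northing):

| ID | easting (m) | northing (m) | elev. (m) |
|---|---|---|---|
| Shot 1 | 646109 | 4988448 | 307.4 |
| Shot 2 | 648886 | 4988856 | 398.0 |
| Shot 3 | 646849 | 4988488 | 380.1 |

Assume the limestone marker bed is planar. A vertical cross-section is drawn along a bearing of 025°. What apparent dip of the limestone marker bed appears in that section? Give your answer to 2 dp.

Two edge vectors: Shot 1→Shot 2 = (2777, 408, 90.6), Shot 1→Shot 3 = (740, 40, 72.7).
Normal n = (Shot 1→Shot 2) × (Shot 1→Shot 3) = (26037.6, -134843.9, -190840).
So ∂z/∂easting = −n_x/n_z = 0.13644 and ∂z/∂northing = −n_y/n_z = −0.70658.
Unit vector along 025° is (sin 25°, cos 25°) = (0.4226, 0.9063).
Slope in that direction = a·(0.4226) + b·(0.9063) = −0.58272.
Apparent dip = arctan|0.58272| = 30.23° (true dip is 35.7°, so apparent ≤ true as expected).

30.23°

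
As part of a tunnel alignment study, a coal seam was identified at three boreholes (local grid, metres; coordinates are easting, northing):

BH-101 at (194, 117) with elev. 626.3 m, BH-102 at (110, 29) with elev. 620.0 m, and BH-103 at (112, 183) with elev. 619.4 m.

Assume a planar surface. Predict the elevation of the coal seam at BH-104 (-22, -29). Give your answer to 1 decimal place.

609.7 m

Two edge vectors: BH-101→BH-102 = (-84, -88, -6.3), BH-101→BH-103 = (-82, 66, -6.9).
Normal n = (BH-101→BH-102) × (BH-101→BH-103) = (1023, -63, -12760).
So ∂z/∂easting = −n_x/n_z = 0.08017 and ∂z/∂northing = −n_y/n_z = −0.00494.
Intercept c from BH-101: 626.3 − 15.55 + 0.58 = 611.32.
At (-22, -29): z = −1.8 + 0.1 + 611.32 = 609.7 m.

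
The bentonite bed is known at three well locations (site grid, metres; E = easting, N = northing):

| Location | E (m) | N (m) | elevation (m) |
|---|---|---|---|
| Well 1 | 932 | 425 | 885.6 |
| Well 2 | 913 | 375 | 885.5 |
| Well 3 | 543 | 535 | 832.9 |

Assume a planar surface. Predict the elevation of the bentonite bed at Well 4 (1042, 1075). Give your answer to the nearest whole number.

870 m

Let the plane be z = a·E + b·N + c.
Well 2−Well 1: −19a − 50b = −0.1;  Well 3−Well 1: −389a + 110b = −52.7.
Solving gives a = 0.12284, b = −0.04468.
Then c = 885.6 − a·932 − b·425 = 790.10.
At (1042, 1075): z = 128.0 − 48.0 + 790.10 = 870.1 m.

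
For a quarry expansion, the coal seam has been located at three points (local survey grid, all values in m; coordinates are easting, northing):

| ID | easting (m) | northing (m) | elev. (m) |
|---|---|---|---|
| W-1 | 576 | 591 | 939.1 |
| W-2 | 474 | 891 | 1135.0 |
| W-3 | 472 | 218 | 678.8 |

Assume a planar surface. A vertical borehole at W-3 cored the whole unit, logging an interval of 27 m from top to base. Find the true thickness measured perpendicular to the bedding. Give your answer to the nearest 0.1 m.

Two edge vectors: W-1→W-2 = (-102, 300, 195.9), W-1→W-3 = (-104, -373, -260.3).
Normal n = (W-1→W-2) × (W-1→W-3) = (-5019.3, -46924.2, 69246).
So ∂z/∂easting = −n_x/n_z = 0.07249 and ∂z/∂northing = −n_y/n_z = 0.67764.
|∇z| = √(a²+b²) = 0.68151, so dip δ = arctan(0.68151) = 34.27°.
True thickness = vertical thickness × cos δ = 27 × cos 34.27° = 22.3 m.

22.3 m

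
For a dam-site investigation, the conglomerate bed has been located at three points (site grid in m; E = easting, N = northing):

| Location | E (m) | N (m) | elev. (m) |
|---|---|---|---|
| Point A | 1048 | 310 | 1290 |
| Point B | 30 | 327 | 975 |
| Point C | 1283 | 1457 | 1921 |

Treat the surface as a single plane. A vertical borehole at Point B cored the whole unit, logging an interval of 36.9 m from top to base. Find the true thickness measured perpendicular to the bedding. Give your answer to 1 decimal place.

31.9 m

Two edge vectors: Point A→Point B = (-1018, 17, -315), Point A→Point C = (235, 1147, 631).
Normal n = (Point A→Point B) × (Point A→Point C) = (372032, 568333, -1171641).
So ∂z/∂E = −n_x/n_z = 0.31753 and ∂z/∂N = −n_y/n_z = 0.48507.
|∇z| = √(a²+b²) = 0.57976, so dip δ = arctan(0.57976) = 30.10°.
True thickness = vertical thickness × cos δ = 36.9 × cos 30.10° = 31.9 m.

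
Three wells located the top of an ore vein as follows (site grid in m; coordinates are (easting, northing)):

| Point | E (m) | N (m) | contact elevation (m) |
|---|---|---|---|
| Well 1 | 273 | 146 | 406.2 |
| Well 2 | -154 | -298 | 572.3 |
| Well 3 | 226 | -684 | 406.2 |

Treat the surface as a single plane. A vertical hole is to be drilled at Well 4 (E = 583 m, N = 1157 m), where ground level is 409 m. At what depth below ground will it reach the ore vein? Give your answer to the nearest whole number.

Two edge vectors: Well 1→Well 2 = (-427, -444, 166.1), Well 1→Well 3 = (-47, -830, 0).
Normal n = (Well 1→Well 2) × (Well 1→Well 3) = (137863, -7806.7, 333542).
So ∂z/∂E = −n_x/n_z = −0.41333 and ∂z/∂N = −n_y/n_z = 0.02341.
Intercept c from Well 1: 406.2 + 112.84 − 3.42 = 515.62.
At (583, 1157): z_contact = −241.0 + 27.1 + 515.62 = 301.7 m.
Depth below ground = 409 − 301.7 = 107 m.

107 m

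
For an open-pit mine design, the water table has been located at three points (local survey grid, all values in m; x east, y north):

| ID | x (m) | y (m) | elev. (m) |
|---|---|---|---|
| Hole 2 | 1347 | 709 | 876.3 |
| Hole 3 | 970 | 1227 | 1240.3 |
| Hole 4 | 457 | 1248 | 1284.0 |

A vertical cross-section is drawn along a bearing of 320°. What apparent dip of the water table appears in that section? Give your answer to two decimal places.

Let the plane be z = a·x + b·y + c.
Hole 3−Hole 2: −377a + 518b = 364;  Hole 4−Hole 2: −890a + 539b = 407.7.
Solving gives a = −0.05815, b = 0.66038.
Unit vector along 320° is (sin 320°, cos 320°) = (-0.6428, 0.7660).
Slope in that direction = a·(-0.6428) + b·(0.7660) = 0.54326.
Apparent dip = arctan|0.54326| = 28.51° (true dip is 33.5°, so apparent ≤ true as expected).

28.51°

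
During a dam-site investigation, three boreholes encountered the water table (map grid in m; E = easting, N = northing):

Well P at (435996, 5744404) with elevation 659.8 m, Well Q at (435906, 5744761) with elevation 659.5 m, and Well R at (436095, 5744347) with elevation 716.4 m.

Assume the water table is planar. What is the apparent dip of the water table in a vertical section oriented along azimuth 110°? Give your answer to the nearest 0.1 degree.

29.7°

Two edge vectors: Well P→Well Q = (-90, 357, -0.3), Well P→Well R = (99, -57, 56.6).
Normal n = (Well P→Well Q) × (Well P→Well R) = (20189.1, 5064.3, -30213).
So ∂z/∂E = −n_x/n_z = 0.66823 and ∂z/∂N = −n_y/n_z = 0.16762.
Unit vector along 110° is (sin 110°, cos 110°) = (0.9397, -0.3420).
Slope in that direction = a·(0.9397) + b·(-0.3420) = 0.57060.
Apparent dip = arctan|0.57060| = 29.7° (true dip is 34.6°, so apparent ≤ true as expected).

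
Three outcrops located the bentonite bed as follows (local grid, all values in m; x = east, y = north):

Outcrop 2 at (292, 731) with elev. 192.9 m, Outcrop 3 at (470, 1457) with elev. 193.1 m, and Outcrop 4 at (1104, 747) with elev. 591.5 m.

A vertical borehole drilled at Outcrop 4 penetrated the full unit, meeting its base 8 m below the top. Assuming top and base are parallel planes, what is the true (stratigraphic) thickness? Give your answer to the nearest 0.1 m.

Let the plane be z = a·x + b·y + c.
Outcrop 3−Outcrop 2: 178a + 726b = 0.2;  Outcrop 4−Outcrop 2: 812a + 16b = 398.6.
Solving gives a = 0.49326, b = −0.12066.
|∇z| = √(a²+b²) = 0.50781, so dip δ = arctan(0.50781) = 26.92°.
True thickness = vertical thickness × cos δ = 8 × cos 26.92° = 7.1 m.

7.1 m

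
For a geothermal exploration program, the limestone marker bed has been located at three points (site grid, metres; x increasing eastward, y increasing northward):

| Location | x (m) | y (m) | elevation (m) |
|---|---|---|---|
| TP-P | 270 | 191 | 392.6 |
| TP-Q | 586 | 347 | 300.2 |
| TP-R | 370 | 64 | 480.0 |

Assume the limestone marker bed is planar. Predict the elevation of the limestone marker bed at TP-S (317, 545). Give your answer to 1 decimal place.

Let the plane be z = a·x + b·y + c.
TP-Q−TP-P: 316a + 156b = −92.4;  TP-R−TP-P: 100a − 127b = 87.4.
Solving gives a = 0.03408, b = −0.66135.
Then c = 392.6 − a·270 − b·191 = 509.72.
At (317, 545): z = 10.8 − 360.4 + 509.72 = 160.1 m.

160.1 m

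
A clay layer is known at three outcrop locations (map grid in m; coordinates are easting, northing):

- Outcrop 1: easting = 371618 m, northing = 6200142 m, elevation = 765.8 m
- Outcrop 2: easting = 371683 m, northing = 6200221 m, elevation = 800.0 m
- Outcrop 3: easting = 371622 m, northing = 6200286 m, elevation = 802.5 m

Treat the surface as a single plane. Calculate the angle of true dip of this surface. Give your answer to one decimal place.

Let the plane be z = a·easting + b·northing + c.
Outcrop 2−Outcrop 1: 65a + 79b = 34.2;  Outcrop 3−Outcrop 1: 4a + 144b = 36.7.
Solving gives a = 0.22396, b = 0.24864.
Gradient magnitude |∇z| = √(a² + b²) = √(0.05016 + 0.06182) = 0.33463.
True dip = arctan(0.33463) = 18.5°, dipping toward SW (azimuth ≈ 222°).

18.5°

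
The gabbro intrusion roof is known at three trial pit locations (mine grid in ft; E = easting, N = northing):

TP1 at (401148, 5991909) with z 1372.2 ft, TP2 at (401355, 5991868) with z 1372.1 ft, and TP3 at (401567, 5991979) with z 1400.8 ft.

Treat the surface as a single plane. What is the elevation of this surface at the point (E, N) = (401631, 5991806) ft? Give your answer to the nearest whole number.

1371 ft

Two edge vectors: TP1→TP2 = (207, -41, -0.1), TP1→TP3 = (419, 70, 28.6).
Normal n = (TP1→TP2) × (TP1→TP3) = (-1165.6, -5962.1, 31669).
So ∂z/∂E = −n_x/n_z = 0.03680571 and ∂z/∂N = −n_y/n_z = 0.18826297.
Intercept c from TP1: 1372.2 − 14764.54 − 1128054.58 = −1141446.92.
At (401631, 5991806): z = 14782.3 + 1128035.2 − 1141446.92 = 1370.6 ft.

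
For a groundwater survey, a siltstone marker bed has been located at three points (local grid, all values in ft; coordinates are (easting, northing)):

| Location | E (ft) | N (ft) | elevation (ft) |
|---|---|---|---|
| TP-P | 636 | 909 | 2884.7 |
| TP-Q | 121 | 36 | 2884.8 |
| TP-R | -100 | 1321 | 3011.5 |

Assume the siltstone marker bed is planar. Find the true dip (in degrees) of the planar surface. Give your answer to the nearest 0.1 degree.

Let the plane be z = a·E + b·N + c.
TP-Q−TP-P: −515a − 873b = 0.1;  TP-R−TP-P: −736a + 412b = 126.8.
Solving gives a = −0.12956, b = 0.07632.
Gradient magnitude |∇z| = √(a² + b²) = √(0.01679 + 0.00582) = 0.15037.
True dip = arctan(0.15037) = 8.6°, dipping toward ESE (azimuth ≈ 120°).

8.6°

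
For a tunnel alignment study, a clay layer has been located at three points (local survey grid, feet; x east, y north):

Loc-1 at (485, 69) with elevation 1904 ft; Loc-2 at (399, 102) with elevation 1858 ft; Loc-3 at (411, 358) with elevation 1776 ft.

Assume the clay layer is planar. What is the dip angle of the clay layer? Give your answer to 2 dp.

27.84°

Two edge vectors: Loc-1→Loc-2 = (-86, 33, -46), Loc-1→Loc-3 = (-74, 289, -128).
Normal n = (Loc-1→Loc-2) × (Loc-1→Loc-3) = (9070, -7604, -22412).
So ∂z/∂x = −n_x/n_z = 0.40469 and ∂z/∂y = −n_y/n_z = −0.33928.
Gradient magnitude |∇z| = √(a² + b²) = √(0.16378 + 0.11511) = 0.52810.
True dip = arctan(0.52810) = 27.84°, dipping toward NW (azimuth ≈ 310°).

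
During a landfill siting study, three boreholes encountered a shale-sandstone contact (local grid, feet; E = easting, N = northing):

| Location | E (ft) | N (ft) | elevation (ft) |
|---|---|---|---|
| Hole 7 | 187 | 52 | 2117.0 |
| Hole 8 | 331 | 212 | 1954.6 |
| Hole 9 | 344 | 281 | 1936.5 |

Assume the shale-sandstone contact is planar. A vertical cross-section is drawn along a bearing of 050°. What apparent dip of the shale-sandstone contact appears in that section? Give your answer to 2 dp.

40.39°

Let the plane be z = a·E + b·N + c.
Hole 8−Hole 7: 144a + 160b = −162.4;  Hole 9−Hole 7: 157a + 229b = −180.5.
Solving gives a = −1.05774, b = −0.06303.
Unit vector along 050° is (sin 50°, cos 50°) = (0.7660, 0.6428).
Slope in that direction = a·(0.7660) + b·(0.6428) = −0.85079.
Apparent dip = arctan|0.85079| = 40.39° (true dip is 46.7°, so apparent ≤ true as expected).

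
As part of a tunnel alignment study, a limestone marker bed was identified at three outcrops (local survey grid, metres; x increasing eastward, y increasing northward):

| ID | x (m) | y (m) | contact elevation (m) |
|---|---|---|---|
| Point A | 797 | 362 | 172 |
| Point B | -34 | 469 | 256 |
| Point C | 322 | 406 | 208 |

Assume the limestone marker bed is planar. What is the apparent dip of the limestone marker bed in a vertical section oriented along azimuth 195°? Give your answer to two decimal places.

33.96°

Let the plane be z = a·x + b·y + c.
Point B−Point A: −831a + 107b = 84;  Point C−Point A: −475a + 44b = 36.
Solving gives a = −0.01094, b = 0.70009.
Unit vector along 195° is (sin 195°, cos 195°) = (-0.2588, -0.9659).
Slope in that direction = a·(-0.2588) + b·(-0.9659) = −0.67340.
Apparent dip = arctan|0.67340| = 33.96° (true dip is 35.0°, so apparent ≤ true as expected).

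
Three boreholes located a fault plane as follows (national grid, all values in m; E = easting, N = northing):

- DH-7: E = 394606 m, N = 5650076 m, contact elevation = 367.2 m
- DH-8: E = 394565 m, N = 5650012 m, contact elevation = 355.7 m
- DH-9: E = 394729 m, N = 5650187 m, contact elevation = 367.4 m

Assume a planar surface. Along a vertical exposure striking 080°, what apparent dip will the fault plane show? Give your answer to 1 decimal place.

16.8°

Let the plane be z = a·E + b·N + c.
DH-8−DH-7: −41a − 64b = −11.5;  DH-9−DH-7: 123a + 111b = 0.2.
Solving gives a = −0.38052, b = 0.42346.
Unit vector along 080° is (sin 80°, cos 80°) = (0.9848, 0.1736).
Slope in that direction = a·(0.9848) + b·(0.1736) = −0.30120.
Apparent dip = arctan|0.30120| = 16.8° (true dip is 29.7°, so apparent ≤ true as expected).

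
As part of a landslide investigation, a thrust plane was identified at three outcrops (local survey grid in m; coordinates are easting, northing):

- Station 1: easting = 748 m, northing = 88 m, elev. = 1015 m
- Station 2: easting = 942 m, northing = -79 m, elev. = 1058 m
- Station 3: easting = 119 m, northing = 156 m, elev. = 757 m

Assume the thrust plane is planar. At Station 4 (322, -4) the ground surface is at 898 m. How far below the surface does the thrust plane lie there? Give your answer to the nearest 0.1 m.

Let the plane be z = a·easting + b·northing + c.
Station 2−Station 1: 194a − 167b = 43;  Station 3−Station 1: −629a + 68b = −258.
Solving gives a = 0.43725, b = 0.25046.
Then c = 1015 − a·748 − b·88 = 665.90.
At (322, -4): z_contact = 140.80 − 1.00 + 665.90 = 805.69 m.
Depth below ground = 898 − 805.69 = 92.3 m.

92.3 m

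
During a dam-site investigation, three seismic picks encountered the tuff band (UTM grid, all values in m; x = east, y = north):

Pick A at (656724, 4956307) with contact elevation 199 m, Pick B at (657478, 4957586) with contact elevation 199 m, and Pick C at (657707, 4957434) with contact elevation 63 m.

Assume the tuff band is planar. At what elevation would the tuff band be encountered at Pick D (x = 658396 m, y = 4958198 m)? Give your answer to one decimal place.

Two edge vectors: Pick A→Pick B = (754, 1279, 0), Pick A→Pick C = (983, 1127, -136).
Normal n = (Pick A→Pick B) × (Pick A→Pick C) = (-173944, 102544, -407499).
So ∂z/∂x = −n_x/n_z = −0.426857489 and ∂z/∂y = −n_y/n_z = 0.251642335.
Intercept c from Pick A: 199 + 280327.56 − 1247216.67 = −966690.11.
At (658396, 4958198): z = −281041.3 + 1247692.5 − 966690.11 = -38.9 m.

-38.9 m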